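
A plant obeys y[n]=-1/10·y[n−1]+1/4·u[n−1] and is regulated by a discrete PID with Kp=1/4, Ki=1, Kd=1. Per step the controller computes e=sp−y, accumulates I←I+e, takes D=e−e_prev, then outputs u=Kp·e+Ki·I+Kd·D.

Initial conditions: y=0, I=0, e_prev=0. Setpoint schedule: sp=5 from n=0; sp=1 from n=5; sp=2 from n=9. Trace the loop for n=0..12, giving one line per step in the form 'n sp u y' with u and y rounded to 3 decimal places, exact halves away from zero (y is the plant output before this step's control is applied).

0 5 11.250 0.000
1 5 4.922 2.813
2 5 14.114 0.949
3 5 10.712 3.434
4 5 17.235 2.335
5 1 5.885 4.075
6 1 15.327 1.064
7 1 6.263 3.725
8 1 11.896 1.193
9 2 7.682 2.855
10 2 10.233 1.635
11 2 7.669 2.395
12 2 9.647 1.678

(exact arithmetic carried between steps; '≈' marks a value shown rounded to 6 d.p. or computed from one; I and e_prev carry over from the previous line; the table rounds u and y to 3 d.p., halves away from zero)
n=0: y=0, sp=5, e=sp−y=5; I=5, D=e−e_prev=5; u=1/4·5+1·5+1·5=11.25; next y=-1/10·0+1/4·11.25=2.8125
n=1: y=2.8125, sp=5, e=sp−y=2.1875; I=7.1875, D=e−e_prev=-2.8125; u=1/4·2.1875+1·7.1875+1·(-2.8125)=4.921875; next y=-1/10·2.8125+1/4·4.921875≈0.949219
n=2: y≈0.949219, sp=5, e=sp−y≈4.050781; I≈11.238281, D=e−e_prev≈1.863281; u=1/4·4.050781+1·11.238281+1·1.863281≈14.114258; next y=-1/10·0.949219+1/4·14.114258≈3.433643
n=3: y≈3.433643, sp=5, e=sp−y≈1.566357; I≈12.804639, D=e−e_prev≈-2.484424; u=1/4·1.566357+1·12.804639+1·(-2.484424)≈10.711804; next y=-1/10·3.433643+1/4·10.711804≈2.334587
n=4: y≈2.334587, sp=5, e=sp−y≈2.665413; I≈15.470052, D=e−e_prev≈1.099056; u=1/4·2.665413+1·15.470052+1·1.099056≈17.235461; next y=-1/10·2.334587+1/4·17.235461≈4.075407
n=5: y≈4.075407, sp=1, e=sp−y≈-3.075407; I≈12.394645, D=e−e_prev≈-5.740820; u=1/4·(-3.075407)+1·12.394645+1·(-5.740820)≈5.884974; next y=-1/10·4.075407+1/4·5.884974≈1.063703
n=6: y≈1.063703, sp=1, e=sp−y≈-0.063703; I≈12.330942, D=e−e_prev≈3.011704; u=1/4·(-0.063703)+1·12.330942+1·3.011704≈15.326721; next y=-1/10·1.063703+1/4·15.326721≈3.725310
n=7: y≈3.725310, sp=1, e=sp−y≈-2.725310; I≈9.605633, D=e−e_prev≈-2.661607; u=1/4·(-2.725310)+1·9.605633+1·(-2.661607)≈6.262698; next y=-1/10·3.725310+1/4·6.262698≈1.193144
n=8: y≈1.193144, sp=1, e=sp−y≈-0.193144; I≈9.412489, D=e−e_prev≈2.532166; u=1/4·(-0.193144)+1·9.412489+1·2.532166≈11.896370; next y=-1/10·1.193144+1/4·11.896370≈2.854778
n=9: y≈2.854778, sp=2, e=sp−y≈-0.854778; I≈8.557711, D=e−e_prev≈-0.661634; u=1/4·(-0.854778)+1·8.557711+1·(-0.661634)≈7.682382; next y=-1/10·2.854778+1/4·7.682382≈1.635118
n=10: y≈1.635118, sp=2, e=sp−y≈0.364882; I≈8.922593, D=e−e_prev≈1.219660; u=1/4·0.364882+1·8.922593+1·1.219660≈10.233474; next y=-1/10·1.635118+1/4·10.233474≈2.394857
n=11: y≈2.394857, sp=2, e=sp−y≈-0.394857; I≈8.527737, D=e−e_prev≈-0.759739; u=1/4·(-0.394857)+1·8.527737+1·(-0.759739)≈7.669283; next y=-1/10·2.394857+1/4·7.669283≈1.677835
n=12: y≈1.677835, sp=2, e=sp−y≈0.322165; I≈8.849901, D=e−e_prev≈0.717022; u=1/4·0.322165+1·8.849901+1·0.717022≈9.647464; next y=-1/10·1.677835+1/4·9.647464≈2.244083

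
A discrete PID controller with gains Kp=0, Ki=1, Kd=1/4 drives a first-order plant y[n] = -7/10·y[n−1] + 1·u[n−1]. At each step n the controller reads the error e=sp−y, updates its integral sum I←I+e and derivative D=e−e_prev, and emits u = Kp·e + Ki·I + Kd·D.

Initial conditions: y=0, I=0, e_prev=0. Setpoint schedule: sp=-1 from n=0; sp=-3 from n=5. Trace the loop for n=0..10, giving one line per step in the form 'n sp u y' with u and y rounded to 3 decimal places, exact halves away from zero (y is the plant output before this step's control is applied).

(exact arithmetic carried between steps; '≈' marks a value shown rounded to 6 d.p. or computed from one; I and e_prev carry over from the previous line; the table rounds u and y to 3 d.p., halves away from zero)
n=0: y=0, sp=-1, e=sp−y=-1; I=-1, D=e−e_prev=-1; u=0·(-1)+1·(-1)+1/4·(-1)=-1.25; next y=-7/10·0+1·(-1.25)=-1.25
n=1: y=-1.25, sp=-1, e=sp−y=0.25; I=-0.75, D=e−e_prev=1.25; u=0·0.25+1·(-0.75)+1/4·1.25=-0.4375; next y=-7/10·(-1.25)+1·(-0.4375)=0.4375
n=2: y=0.4375, sp=-1, e=sp−y=-1.4375; I=-2.1875, D=e−e_prev=-1.6875; u=0·(-1.4375)+1·(-2.1875)+1/4·(-1.6875)=-2.609375; next y=-7/10·0.4375+1·(-2.609375)=-2.915625
n=3: y=-2.915625, sp=-1, e=sp−y=1.915625; I=-0.271875, D=e−e_prev=3.353125; u=0·1.915625+1·(-0.271875)+1/4·3.353125≈0.566406; next y=-7/10·(-2.915625)+1·0.566406≈2.607344
n=4: y≈2.607344, sp=-1, e=sp−y≈-3.607344; I≈-3.879219, D=e−e_prev≈-5.522969; u=0·(-3.607344)+1·(-3.879219)+1/4·(-5.522969)≈-5.259961; next y=-7/10·2.607344+1·(-5.259961)≈-7.085102
n=5: y≈-7.085102, sp=-3, e=sp−y≈4.085102; I≈0.205883, D=e−e_prev≈7.692445; u=0·4.085102+1·0.205883+1/4·7.692445≈2.128994; next y=-7/10·(-7.085102)+1·2.128994≈7.088565
n=6: y≈7.088565, sp=-3, e=sp−y≈-10.088565; I≈-9.882682, D=e−e_prev≈-14.173667; u=0·(-10.088565)+1·(-9.882682)+1/4·(-14.173667)≈-13.426099; next y=-7/10·7.088565+1·(-13.426099)≈-18.388095
n=7: y≈-18.388095, sp=-3, e=sp−y≈15.388095; I≈5.505412, D=e−e_prev≈25.476660; u=0·15.388095+1·5.505412+1/4·25.476660≈11.874577; next y=-7/10·(-18.388095)+1·11.874577≈24.746244
n=8: y≈24.746244, sp=-3, e=sp−y≈-27.746244; I≈-22.240831, D=e−e_prev≈-43.134339; u=0·(-27.746244)+1·(-22.240831)+1/4·(-43.134339)≈-33.024416; next y=-7/10·24.746244+1·(-33.024416)≈-50.346787
n=9: y≈-50.346787, sp=-3, e=sp−y≈47.346787; I≈25.105955, D=e−e_prev≈75.093030; u=0·47.346787+1·25.105955+1/4·75.093030≈43.879213; next y=-7/10·(-50.346787)+1·43.879213≈79.121963
n=10: y≈79.121963, sp=-3, e=sp−y≈-82.121963; I≈-57.016008, D=e−e_prev≈-129.468750; u=0·(-82.121963)+1·(-57.016008)+1/4·(-129.468750)≈-89.383196; next y=-7/10·79.121963+1·(-89.383196)≈-144.768570

0 -1 -1.250 0.000
1 -1 -0.438 -1.250
2 -1 -2.609 0.438
3 -1 0.566 -2.916
4 -1 -5.260 2.607
5 -3 2.129 -7.085
6 -3 -13.426 7.089
7 -3 11.875 -18.388
8 -3 -33.024 24.746
9 -3 43.879 -50.347
10 -3 -89.383 79.122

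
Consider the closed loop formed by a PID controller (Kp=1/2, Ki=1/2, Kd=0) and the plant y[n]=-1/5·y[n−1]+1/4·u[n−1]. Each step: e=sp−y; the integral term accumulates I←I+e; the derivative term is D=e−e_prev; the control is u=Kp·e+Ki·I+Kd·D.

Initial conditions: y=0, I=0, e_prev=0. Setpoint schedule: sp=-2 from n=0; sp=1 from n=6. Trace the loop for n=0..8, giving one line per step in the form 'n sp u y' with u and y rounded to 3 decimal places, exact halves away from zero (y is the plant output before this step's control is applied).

(exact arithmetic carried between steps; '≈' marks a value shown rounded to 6 d.p. or computed from one; I and e_prev carry over from the previous line; the table rounds u and y to 3 d.p., halves away from zero)
n=0: y=0, sp=-2, e=sp−y=-2; I=-2, D=e−e_prev=-2; u=1/2·(-2)+1/2·(-2)+0·(-2)=-2; next y=-1/5·0+1/4·(-2)=-0.5
n=1: y=-0.5, sp=-2, e=sp−y=-1.5; I=-3.5, D=e−e_prev=0.5; u=1/2·(-1.5)+1/2·(-3.5)+0·0.5=-2.5; next y=-1/5·(-0.5)+1/4·(-2.5)=-0.525
n=2: y=-0.525, sp=-2, e=sp−y=-1.475; I=-4.975, D=e−e_prev=0.025; u=1/2·(-1.475)+1/2·(-4.975)+0·0.025=-3.225; next y=-1/5·(-0.525)+1/4·(-3.225)=-0.70125
n=3: y=-0.70125, sp=-2, e=sp−y=-1.29875; I=-6.27375, D=e−e_prev=0.17625; u=1/2·(-1.29875)+1/2·(-6.27375)+0·0.17625=-3.78625; next y=-1/5·(-0.70125)+1/4·(-3.78625)≈-0.806313
n=4: y≈-0.806313, sp=-2, e=sp−y≈-1.193688; I≈-7.467438, D=e−e_prev≈0.105063; u=1/2·(-1.193688)+1/2·(-7.467438)+0·0.105063≈-4.330563; next y=-1/5·(-0.806313)+1/4·(-4.330563)≈-0.921378
n=5: y≈-0.921378, sp=-2, e=sp−y≈-1.078622; I≈-8.546059, D=e−e_prev≈0.115066; u=1/2·(-1.078622)+1/2·(-8.546059)+0·0.115066≈-4.812341; next y=-1/5·(-0.921378)+1/4·(-4.812341)≈-1.018810
n=6: y≈-1.018810, sp=1, e=sp−y≈2.018810; I≈-6.527250, D=e−e_prev≈3.097431; u=1/2·2.018810+1/2·(-6.527250)+0·3.097431≈-2.254220; next y=-1/5·(-1.018810)+1/4·(-2.254220)≈-0.359793
n=7: y≈-0.359793, sp=1, e=sp−y≈1.359793; I≈-5.167457, D=e−e_prev≈-0.659016; u=1/2·1.359793+1/2·(-5.167457)+0·(-0.659016)≈-1.903832; next y=-1/5·(-0.359793)+1/4·(-1.903832)≈-0.403999
n=8: y≈-0.403999, sp=1, e=sp−y≈1.403999; I≈-3.763457, D=e−e_prev≈0.044206; u=1/2·1.403999+1/2·(-3.763457)+0·0.044206≈-1.179729; next y=-1/5·(-0.403999)+1/4·(-1.179729)≈-0.214132

0 -2 -2.000 0.000
1 -2 -2.500 -0.500
2 -2 -3.225 -0.525
3 -2 -3.786 -0.701
4 -2 -4.331 -0.806
5 -2 -4.812 -0.921
6 1 -2.254 -1.019
7 1 -1.904 -0.360
8 1 -1.180 -0.404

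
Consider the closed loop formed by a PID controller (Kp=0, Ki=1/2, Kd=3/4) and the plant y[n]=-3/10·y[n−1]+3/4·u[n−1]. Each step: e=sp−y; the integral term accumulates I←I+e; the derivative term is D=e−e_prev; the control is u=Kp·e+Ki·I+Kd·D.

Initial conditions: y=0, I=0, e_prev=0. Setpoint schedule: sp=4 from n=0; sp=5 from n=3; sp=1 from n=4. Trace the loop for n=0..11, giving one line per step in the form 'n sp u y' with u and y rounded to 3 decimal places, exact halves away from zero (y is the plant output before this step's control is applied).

0 4 5.000 0.000
1 4 -0.688 3.750
2 4 8.988 -1.641
3 5 -2.077 7.233
4 1 11.413 -3.728
5 1 -8.201 9.678
6 1 20.930 -9.054
7 1 -22.427 18.414
8 1 40.415 -22.345
9 1 -52.681 37.015
10 1 83.368 -50.615
11 1 -116.953 77.711

(exact arithmetic carried between steps; '≈' marks a value shown rounded to 6 d.p. or computed from one; I and e_prev carry over from the previous line; the table rounds u and y to 3 d.p., halves away from zero)
n=0: y=0, sp=4, e=sp−y=4; I=4, D=e−e_prev=4; u=0·4+1/2·4+3/4·4=5; next y=-3/10·0+3/4·5=3.75
n=1: y=3.75, sp=4, e=sp−y=0.25; I=4.25, D=e−e_prev=-3.75; u=0·0.25+1/2·4.25+3/4·(-3.75)=-0.6875; next y=-3/10·3.75+3/4·(-0.6875)=-1.640625
n=2: y=-1.640625, sp=4, e=sp−y=5.640625; I=9.890625, D=e−e_prev=5.390625; u=0·5.640625+1/2·9.890625+3/4·5.390625≈8.988281; next y=-3/10·(-1.640625)+3/4·8.988281≈7.233398
n=3: y≈7.233398, sp=5, e=sp−y≈-2.233398; I≈7.657227, D=e−e_prev≈-7.874023; u=0·(-2.233398)+1/2·7.657227+3/4·(-7.874023)≈-2.076904; next y=-3/10·7.233398+3/4·(-2.076904)≈-3.727698
n=4: y≈-3.727698, sp=1, e=sp−y≈4.727698; I≈12.384924, D=e−e_prev≈6.961096; u=0·4.727698+1/2·12.384924+3/4·6.961096≈11.413284; next y=-3/10·(-3.727698)+3/4·11.413284≈9.678273
n=5: y≈9.678273, sp=1, e=sp−y≈-8.678273; I≈3.706652, D=e−e_prev≈-13.405970; u=0·(-8.678273)+1/2·3.706652+3/4·(-13.405970)≈-8.201152; next y=-3/10·9.678273+3/4·(-8.201152)≈-9.054346
n=6: y≈-9.054346, sp=1, e=sp−y≈10.054346; I≈13.760997, D=e−e_prev≈18.732618; u=0·10.054346+1/2·13.760997+3/4·18.732618≈20.929962; next y=-3/10·(-9.054346)+3/4·20.929962≈18.413775
n=7: y≈18.413775, sp=1, e=sp−y≈-17.413775; I≈-3.652778, D=e−e_prev≈-27.468121; u=0·(-17.413775)+1/2·(-3.652778)+3/4·(-27.468121)≈-22.427480; next y=-3/10·18.413775+3/4·(-22.427480)≈-22.344743
n=8: y≈-22.344743, sp=1, e=sp−y≈23.344743; I≈19.691964, D=e−e_prev≈40.758518; u=0·23.344743+1/2·19.691964+3/4·40.758518≈40.414871; next y=-3/10·(-22.344743)+3/4·40.414871≈37.014576
n=9: y≈37.014576, sp=1, e=sp−y≈-36.014576; I≈-16.322611, D=e−e_prev≈-59.359318; u=0·(-36.014576)+1/2·(-16.322611)+3/4·(-59.359318)≈-52.680794; next y=-3/10·37.014576+3/4·(-52.680794)≈-50.614969
n=10: y≈-50.614969, sp=1, e=sp−y≈51.614969; I≈35.292357, D=e−e_prev≈87.629544; u=0·51.614969+1/2·35.292357+3/4·87.629544≈83.368337; next y=-3/10·(-50.614969)+3/4·83.368337≈77.710743
n=11: y≈77.710743, sp=1, e=sp−y≈-76.710743; I≈-41.418386, D=e−e_prev≈-128.325712; u=0·(-76.710743)+1/2·(-41.418386)+3/4·(-128.325712)≈-116.953477; next y=-3/10·77.710743+3/4·(-116.953477)≈-111.028331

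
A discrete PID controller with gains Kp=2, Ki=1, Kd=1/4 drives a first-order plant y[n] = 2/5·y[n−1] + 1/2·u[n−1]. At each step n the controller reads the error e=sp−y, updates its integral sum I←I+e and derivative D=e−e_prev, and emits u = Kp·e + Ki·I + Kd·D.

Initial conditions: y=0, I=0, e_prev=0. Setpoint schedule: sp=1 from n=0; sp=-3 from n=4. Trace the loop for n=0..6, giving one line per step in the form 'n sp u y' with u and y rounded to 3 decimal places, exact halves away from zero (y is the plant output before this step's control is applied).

(exact arithmetic carried between steps; '≈' marks a value shown rounded to 6 d.p. or computed from one; I and e_prev carry over from the previous line; the table rounds u and y to 3 d.p., halves away from zero)
n=0: y=0, sp=1, e=sp−y=1; I=1, D=e−e_prev=1; u=2·1+1·1+1/4·1=3.25; next y=2/5·0+1/2·3.25=1.625
n=1: y=1.625, sp=1, e=sp−y=-0.625; I=0.375, D=e−e_prev=-1.625; u=2·(-0.625)+1·0.375+1/4·(-1.625)=-1.28125; next y=2/5·1.625+1/2·(-1.28125)=0.009375
n=2: y=0.009375, sp=1, e=sp−y=0.990625; I=1.365625, D=e−e_prev=1.615625; u=2·0.990625+1·1.365625+1/4·1.615625≈3.750781; next y=2/5·0.009375+1/2·3.750781≈1.879141
n=3: y≈1.879141, sp=1, e=sp−y≈-0.879141; I≈0.486484, D=e−e_prev≈-1.869766; u=2·(-0.879141)+1·0.486484+1/4·(-1.869766)≈-1.739238; next y=2/5·1.879141+1/2·(-1.739238)≈-0.117963
n=4: y≈-0.117963, sp=-3, e=sp−y≈-2.882037; I≈-2.395553, D=e−e_prev≈-2.002896; u=2·(-2.882037)+1·(-2.395553)+1/4·(-2.002896)≈-8.660351; next y=2/5·(-0.117963)+1/2·(-8.660351)≈-4.377361
n=5: y≈-4.377361, sp=-3, e=sp−y≈1.377361; I≈-1.018192, D=e−e_prev≈4.259398; u=2·1.377361+1·(-1.018192)+1/4·4.259398≈2.801379; next y=2/5·(-4.377361)+1/2·2.801379≈-0.350255
n=6: y≈-0.350255, sp=-3, e=sp−y≈-2.649745; I≈-3.667937, D=e−e_prev≈-4.027106; u=2·(-2.649745)+1·(-3.667937)+1/4·(-4.027106)≈-9.974204; next y=2/5·(-0.350255)+1/2·(-9.974204)≈-5.127204

0 1 3.250 0.000
1 1 -1.281 1.625
2 1 3.751 0.009
3 1 -1.739 1.879
4 -3 -8.660 -0.118
5 -3 2.801 -4.377
6 -3 -9.974 -0.350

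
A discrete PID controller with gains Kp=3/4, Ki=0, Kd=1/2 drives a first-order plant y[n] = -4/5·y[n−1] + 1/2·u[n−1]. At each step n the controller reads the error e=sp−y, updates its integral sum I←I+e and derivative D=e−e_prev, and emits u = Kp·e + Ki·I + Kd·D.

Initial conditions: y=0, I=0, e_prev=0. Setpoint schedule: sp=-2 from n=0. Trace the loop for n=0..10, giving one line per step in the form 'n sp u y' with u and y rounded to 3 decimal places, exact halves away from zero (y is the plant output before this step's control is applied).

0 -2 -2.500 0.000
1 -2 0.063 -1.250
2 -2 -3.414 1.031
3 -2 2.181 -2.532
4 -2 -6.661 3.116
5 -2 7.337 -5.823
6 -2 -14.821 8.327
7 -2 20.253 -14.072
8 -2 -35.266 21.384
9 -2 52.618 -34.741
10 -2 -86.497 54.101

(exact arithmetic carried between steps; '≈' marks a value shown rounded to 6 d.p. or computed from one; I and e_prev carry over from the previous line; the table rounds u and y to 3 d.p., halves away from zero)
n=0: y=0, sp=-2, e=sp−y=-2; I=-2, D=e−e_prev=-2; u=3/4·(-2)+0·(-2)+1/2·(-2)=-2.5; next y=-4/5·0+1/2·(-2.5)=-1.25
n=1: y=-1.25, sp=-2, e=sp−y=-0.75; I=-2.75, D=e−e_prev=1.25; u=3/4·(-0.75)+0·(-2.75)+1/2·1.25=0.0625; next y=-4/5·(-1.25)+1/2·0.0625=1.03125
n=2: y=1.03125, sp=-2, e=sp−y=-3.03125; I=-5.78125, D=e−e_prev=-2.28125; u=3/4·(-3.03125)+0·(-5.78125)+1/2·(-2.28125)≈-3.414063; next y=-4/5·1.03125+1/2·(-3.414063)≈-2.532031
n=3: y≈-2.532031, sp=-2, e=sp−y≈0.532031; I≈-5.249219, D=e−e_prev≈3.563281; u=3/4·0.532031+0·(-5.249219)+1/2·3.563281≈2.180664; next y=-4/5·(-2.532031)+1/2·2.180664≈3.115957
n=4: y≈3.115957, sp=-2, e=sp−y≈-5.115957; I≈-10.365176, D=e−e_prev≈-5.647988; u=3/4·(-5.115957)+0·(-10.365176)+1/2·(-5.647988)≈-6.660962; next y=-4/5·3.115957+1/2·(-6.660962)≈-5.823247
n=5: y≈-5.823247, sp=-2, e=sp−y≈3.823247; I≈-6.541929, D=e−e_prev≈8.939204; u=3/4·3.823247+0·(-6.541929)+1/2·8.939204≈7.337037; next y=-4/5·(-5.823247)+1/2·7.337037≈8.327116
n=6: y≈8.327116, sp=-2, e=sp−y≈-10.327116; I≈-16.869045, D=e−e_prev≈-14.150362; u=3/4·(-10.327116)+0·(-16.869045)+1/2·(-14.150362)≈-14.820518; next y=-4/5·8.327116+1/2·(-14.820518)≈-14.071951
n=7: y≈-14.071951, sp=-2, e=sp−y≈12.071951; I≈-4.797093, D=e−e_prev≈22.399067; u=3/4·12.071951+0·(-4.797093)+1/2·22.399067≈20.253497; next y=-4/5·(-14.071951)+1/2·20.253497≈21.384310
n=8: y≈21.384310, sp=-2, e=sp−y≈-23.384310; I≈-28.181403, D=e−e_prev≈-35.456261; u=3/4·(-23.384310)+0·(-28.181403)+1/2·(-35.456261)≈-35.266363; next y=-4/5·21.384310+1/2·(-35.266363)≈-34.740629
n=9: y≈-34.740629, sp=-2, e=sp−y≈32.740629; I≈4.559226, D=e−e_prev≈56.124939; u=3/4·32.740629+0·4.559226+1/2·56.124939≈52.617941; next y=-4/5·(-34.740629)+1/2·52.617941≈54.101474
n=10: y≈54.101474, sp=-2, e=sp−y≈-56.101474; I≈-51.542248, D=e−e_prev≈-88.842103; u=3/4·(-56.101474)+0·(-51.542248)+1/2·(-88.842103)≈-86.497157; next y=-4/5·54.101474+1/2·(-86.497157)≈-86.529758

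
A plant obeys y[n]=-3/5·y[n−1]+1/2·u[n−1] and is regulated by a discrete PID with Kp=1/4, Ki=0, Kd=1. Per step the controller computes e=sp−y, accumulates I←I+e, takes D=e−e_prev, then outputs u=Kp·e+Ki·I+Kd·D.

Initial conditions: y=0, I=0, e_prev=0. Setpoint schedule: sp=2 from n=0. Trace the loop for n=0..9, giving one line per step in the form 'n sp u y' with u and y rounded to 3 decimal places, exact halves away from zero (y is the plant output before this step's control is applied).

0 2 2.500 0.000
1 2 -1.063 1.250
2 2 3.352 -1.281
3 2 -3.837 2.445
4 2 7.176 -3.385
5 2 -9.909 5.619
6 2 16.527 -8.326
7 2 -24.400 13.259
8 2 38.953 -20.155
9 2 -59.117 31.569

(exact arithmetic carried between steps; '≈' marks a value shown rounded to 6 d.p. or computed from one; I and e_prev carry over from the previous line; the table rounds u and y to 3 d.p., halves away from zero)
n=0: y=0, sp=2, e=sp−y=2; I=2, D=e−e_prev=2; u=1/4·2+0·2+1·2=2.5; next y=-3/5·0+1/2·2.5=1.25
n=1: y=1.25, sp=2, e=sp−y=0.75; I=2.75, D=e−e_prev=-1.25; u=1/4·0.75+0·2.75+1·(-1.25)=-1.0625; next y=-3/5·1.25+1/2·(-1.0625)=-1.28125
n=2: y=-1.28125, sp=2, e=sp−y=3.28125; I=6.03125, D=e−e_prev=2.53125; u=1/4·3.28125+0·6.03125+1·2.53125≈3.351563; next y=-3/5·(-1.28125)+1/2·3.351563≈2.444531
n=3: y≈2.444531, sp=2, e=sp−y≈-0.444531; I≈5.586719, D=e−e_prev≈-3.725781; u=1/4·(-0.444531)+0·5.586719+1·(-3.725781)≈-3.836914; next y=-3/5·2.444531+1/2·(-3.836914)≈-3.385176
n=4: y≈-3.385176, sp=2, e=sp−y≈5.385176; I≈10.971895, D=e−e_prev≈5.829707; u=1/4·5.385176+0·10.971895+1·5.829707≈7.176001; next y=-3/5·(-3.385176)+1/2·7.176001≈5.619106
n=5: y≈5.619106, sp=2, e=sp−y≈-3.619106; I≈7.352789, D=e−e_prev≈-9.004282; u=1/4·(-3.619106)+0·7.352789+1·(-9.004282)≈-9.909058; next y=-3/5·5.619106+1/2·(-9.909058)≈-8.325993
n=6: y≈-8.325993, sp=2, e=sp−y≈10.325993; I≈17.678781, D=e−e_prev≈13.945099; u=1/4·10.325993+0·17.678781+1·13.945099≈16.526597; next y=-3/5·(-8.325993)+1/2·16.526597≈13.258894
n=7: y≈13.258894, sp=2, e=sp−y≈-11.258894; I≈6.419887, D=e−e_prev≈-21.584887; u=1/4·(-11.258894)+0·6.419887+1·(-21.584887)≈-24.399610; next y=-3/5·13.258894+1/2·(-24.399610)≈-20.155142
n=8: y≈-20.155142, sp=2, e=sp−y≈22.155142; I≈28.575029, D=e−e_prev≈33.414036; u=1/4·22.155142+0·28.575029+1·33.414036≈38.952821; next y=-3/5·(-20.155142)+1/2·38.952821≈31.569495
n=9: y≈31.569495, sp=2, e=sp−y≈-29.569495; I≈-0.994467, D=e−e_prev≈-51.724637; u=1/4·(-29.569495)+0·(-0.994467)+1·(-51.724637)≈-59.117011; next y=-3/5·31.569495+1/2·(-59.117011)≈-48.500203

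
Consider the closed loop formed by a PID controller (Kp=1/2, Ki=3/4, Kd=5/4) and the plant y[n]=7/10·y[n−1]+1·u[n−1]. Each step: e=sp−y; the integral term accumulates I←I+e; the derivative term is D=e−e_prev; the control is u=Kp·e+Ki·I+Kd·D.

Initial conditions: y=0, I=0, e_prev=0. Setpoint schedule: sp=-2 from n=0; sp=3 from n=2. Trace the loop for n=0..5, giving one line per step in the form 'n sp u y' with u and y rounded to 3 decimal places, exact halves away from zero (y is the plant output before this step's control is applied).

0 -2 -5.000 0.000
1 -2 8.500 -5.000
2 3 -8.000 5.000
3 3 20.500 -4.500
4 3 -40.375 17.350
5 3 90.125 -28.230

(exact arithmetic carried between steps; '≈' marks a value shown rounded to 6 d.p. or computed from one; I and e_prev carry over from the previous line; the table rounds u and y to 3 d.p., halves away from zero)
n=0: y=0, sp=-2, e=sp−y=-2; I=-2, D=e−e_prev=-2; u=1/2·(-2)+3/4·(-2)+5/4·(-2)=-5; next y=7/10·0+1·(-5)=-5
n=1: y=-5, sp=-2, e=sp−y=3; I=1, D=e−e_prev=5; u=1/2·3+3/4·1+5/4·5=8.5; next y=7/10·(-5)+1·8.5=5
n=2: y=5, sp=3, e=sp−y=-2; I=-1, D=e−e_prev=-5; u=1/2·(-2)+3/4·(-1)+5/4·(-5)=-8; next y=7/10·5+1·(-8)=-4.5
n=3: y=-4.5, sp=3, e=sp−y=7.5; I=6.5, D=e−e_prev=9.5; u=1/2·7.5+3/4·6.5+5/4·9.5=20.5; next y=7/10·(-4.5)+1·20.5=17.35
n=4: y=17.35, sp=3, e=sp−y=-14.35; I=-7.85, D=e−e_prev=-21.85; u=1/2·(-14.35)+3/4·(-7.85)+5/4·(-21.85)=-40.375; next y=7/10·17.35+1·(-40.375)=-28.23
n=5: y=-28.23, sp=3, e=sp−y=31.23; I=23.38, D=e−e_prev=45.58; u=1/2·31.23+3/4·23.38+5/4·45.58=90.125; next y=7/10·(-28.23)+1·90.125=70.364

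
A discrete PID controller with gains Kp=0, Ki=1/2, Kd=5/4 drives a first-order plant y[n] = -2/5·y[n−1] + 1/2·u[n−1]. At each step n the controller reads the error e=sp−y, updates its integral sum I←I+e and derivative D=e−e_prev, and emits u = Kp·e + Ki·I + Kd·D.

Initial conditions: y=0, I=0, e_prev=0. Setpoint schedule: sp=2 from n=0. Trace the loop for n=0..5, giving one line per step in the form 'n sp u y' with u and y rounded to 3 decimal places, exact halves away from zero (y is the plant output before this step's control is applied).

(exact arithmetic carried between steps; '≈' marks a value shown rounded to 6 d.p. or computed from one; I and e_prev carry over from the previous line; the table rounds u and y to 3 d.p., halves away from zero)
n=0: y=0, sp=2, e=sp−y=2; I=2, D=e−e_prev=2; u=0·2+1/2·2+5/4·2=3.5; next y=-2/5·0+1/2·3.5=1.75
n=1: y=1.75, sp=2, e=sp−y=0.25; I=2.25, D=e−e_prev=-1.75; u=0·0.25+1/2·2.25+5/4·(-1.75)=-1.0625; next y=-2/5·1.75+1/2·(-1.0625)=-1.23125
n=2: y=-1.23125, sp=2, e=sp−y=3.23125; I=5.48125, D=e−e_prev=2.98125; u=0·3.23125+1/2·5.48125+5/4·2.98125≈6.467188; next y=-2/5·(-1.23125)+1/2·6.467188≈3.726094
n=3: y≈3.726094, sp=2, e=sp−y≈-1.726094; I≈3.755156, D=e−e_prev≈-4.957344; u=0·(-1.726094)+1/2·3.755156+5/4·(-4.957344)≈-4.319102; next y=-2/5·3.726094+1/2·(-4.319102)≈-3.649988
n=4: y≈-3.649988, sp=2, e=sp−y≈5.649988; I≈9.405145, D=e−e_prev≈7.376082; u=0·5.649988+1/2·9.405145+5/4·7.376082≈13.922675; next y=-2/5·(-3.649988)+1/2·13.922675≈8.421333
n=5: y≈8.421333, sp=2, e=sp−y≈-6.421333; I≈2.983812, D=e−e_prev≈-12.071321; u=0·(-6.421333)+1/2·2.983812+5/4·(-12.071321)≈-13.597245; next y=-2/5·8.421333+1/2·(-13.597245)≈-10.167156

0 2 3.500 0.000
1 2 -1.063 1.750
2 2 6.467 -1.231
3 2 -4.319 3.726
4 2 13.923 -3.650
5 2 -13.597 8.421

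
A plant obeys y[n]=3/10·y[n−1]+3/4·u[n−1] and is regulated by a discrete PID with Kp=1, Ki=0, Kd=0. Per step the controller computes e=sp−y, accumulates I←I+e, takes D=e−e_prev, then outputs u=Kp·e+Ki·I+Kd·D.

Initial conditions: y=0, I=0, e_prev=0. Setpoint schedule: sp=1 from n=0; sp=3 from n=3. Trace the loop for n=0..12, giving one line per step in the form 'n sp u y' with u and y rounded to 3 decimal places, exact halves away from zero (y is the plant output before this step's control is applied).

(exact arithmetic carried between steps; '≈' marks a value shown rounded to 6 d.p. or computed from one; I and e_prev carry over from the previous line; the table rounds u and y to 3 d.p., halves away from zero)
n=0: y=0, sp=1, e=sp−y=1; I=1, D=e−e_prev=1; u=1·1+0·1+0·1=1; next y=3/10·0+3/4·1=0.75
n=1: y=0.75, sp=1, e=sp−y=0.25; I=1.25, D=e−e_prev=-0.75; u=1·0.25+0·1.25+0·(-0.75)=0.25; next y=3/10·0.75+3/4·0.25=0.4125
n=2: y=0.4125, sp=1, e=sp−y=0.5875; I=1.8375, D=e−e_prev=0.3375; u=1·0.5875+0·1.8375+0·0.3375=0.5875; next y=3/10·0.4125+3/4·0.5875=0.564375
n=3: y=0.564375, sp=3, e=sp−y=2.435625; I=4.273125, D=e−e_prev=1.848125; u=1·2.435625+0·4.273125+0·1.848125=2.435625; next y=3/10·0.564375+3/4·2.435625≈1.996031
n=4: y≈1.996031, sp=3, e=sp−y≈1.003969; I≈5.277094, D=e−e_prev≈-1.431656; u=1·1.003969+0·5.277094+0·(-1.431656)≈1.003969; next y=3/10·1.996031+3/4·1.003969≈1.351786
n=5: y≈1.351786, sp=3, e=sp−y≈1.648214; I≈6.925308, D=e−e_prev≈0.644245; u=1·1.648214+0·6.925308+0·0.644245≈1.648214; next y=3/10·1.351786+3/4·1.648214≈1.641696
n=6: y≈1.641696, sp=3, e=sp−y≈1.358304; I≈8.283611, D=e−e_prev≈-0.289910; u=1·1.358304+0·8.283611+0·(-0.289910)≈1.358304; next y=3/10·1.641696+3/4·1.358304≈1.511237
n=7: y≈1.511237, sp=3, e=sp−y≈1.488763; I≈9.772375, D=e−e_prev≈0.130460; u=1·1.488763+0·9.772375+0·0.130460≈1.488763; next y=3/10·1.511237+3/4·1.488763≈1.569944
n=8: y≈1.569944, sp=3, e=sp−y≈1.430056; I≈11.202431, D=e−e_prev≈-0.058707; u=1·1.430056+0·11.202431+0·(-0.058707)≈1.430056; next y=3/10·1.569944+3/4·1.430056≈1.543525
n=9: y≈1.543525, sp=3, e=sp−y≈1.456475; I≈12.658906, D=e−e_prev≈0.026418; u=1·1.456475+0·12.658906+0·0.026418≈1.456475; next y=3/10·1.543525+3/4·1.456475≈1.555414
n=10: y≈1.555414, sp=3, e=sp−y≈1.444586; I≈14.103492, D=e−e_prev≈-0.011888; u=1·1.444586+0·14.103492+0·(-0.011888)≈1.444586; next y=3/10·1.555414+3/4·1.444586≈1.550064
n=11: y≈1.550064, sp=3, e=sp−y≈1.449936; I≈15.553428, D=e−e_prev≈0.005350; u=1·1.449936+0·15.553428+0·0.005350≈1.449936; next y=3/10·1.550064+3/4·1.449936≈1.552471
n=12: y≈1.552471, sp=3, e=sp−y≈1.447529; I≈17.000957, D=e−e_prev≈-0.002407; u=1·1.447529+0·17.000957+0·(-0.002407)≈1.447529; next y=3/10·1.552471+3/4·1.447529≈1.551388

0 1 1.000 0.000
1 1 0.250 0.750
2 1 0.588 0.413
3 3 2.436 0.564
4 3 1.004 1.996
5 3 1.648 1.352
6 3 1.358 1.642
7 3 1.489 1.511
8 3 1.430 1.570
9 3 1.456 1.544
10 3 1.445 1.555
11 3 1.450 1.550
12 3 1.448 1.552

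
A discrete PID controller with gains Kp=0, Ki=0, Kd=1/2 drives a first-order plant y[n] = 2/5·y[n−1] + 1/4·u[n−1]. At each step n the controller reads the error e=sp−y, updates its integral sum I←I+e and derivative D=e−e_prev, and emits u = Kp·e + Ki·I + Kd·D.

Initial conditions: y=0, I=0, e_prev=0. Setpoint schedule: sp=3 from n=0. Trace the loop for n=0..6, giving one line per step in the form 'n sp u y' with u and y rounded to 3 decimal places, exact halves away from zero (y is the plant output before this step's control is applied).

0 3 1.500 0.000
1 3 -0.188 0.375
2 3 0.136 0.103
3 3 0.014 0.075
4 3 0.021 0.034
5 3 0.007 0.019
6 3 0.005 0.009

(exact arithmetic carried between steps; '≈' marks a value shown rounded to 6 d.p. or computed from one; I and e_prev carry over from the previous line; the table rounds u and y to 3 d.p., halves away from zero)
n=0: y=0, sp=3, e=sp−y=3; I=3, D=e−e_prev=3; u=0·3+0·3+1/2·3=1.5; next y=2/5·0+1/4·1.5=0.375
n=1: y=0.375, sp=3, e=sp−y=2.625; I=5.625, D=e−e_prev=-0.375; u=0·2.625+0·5.625+1/2·(-0.375)=-0.1875; next y=2/5·0.375+1/4·(-0.1875)=0.103125
n=2: y=0.103125, sp=3, e=sp−y=2.896875; I=8.521875, D=e−e_prev=0.271875; u=0·2.896875+0·8.521875+1/2·0.271875≈0.135938; next y=2/5·0.103125+1/4·0.135938≈0.075234
n=3: y≈0.075234, sp=3, e=sp−y≈2.924766; I≈11.446641, D=e−e_prev≈0.027891; u=0·2.924766+0·11.446641+1/2·0.027891≈0.013945; next y=2/5·0.075234+1/4·0.013945≈0.033580
n=4: y≈0.033580, sp=3, e=sp−y≈2.966420; I≈14.413061, D=e−e_prev≈0.041654; u=0·2.966420+0·14.413061+1/2·0.041654≈0.020827; next y=2/5·0.033580+1/4·0.020827≈0.018639
n=5: y≈0.018639, sp=3, e=sp−y≈2.981361; I≈17.394422, D=e−e_prev≈0.014941; u=0·2.981361+0·17.394422+1/2·0.014941≈0.007471; next y=2/5·0.018639+1/4·0.007471≈0.009323
n=6: y≈0.009323, sp=3, e=sp−y≈2.990677; I≈20.385099, D=e−e_prev≈0.009316; u=0·2.990677+0·20.385099+1/2·0.009316≈0.004658; next y=2/5·0.009323+1/4·0.004658≈0.004894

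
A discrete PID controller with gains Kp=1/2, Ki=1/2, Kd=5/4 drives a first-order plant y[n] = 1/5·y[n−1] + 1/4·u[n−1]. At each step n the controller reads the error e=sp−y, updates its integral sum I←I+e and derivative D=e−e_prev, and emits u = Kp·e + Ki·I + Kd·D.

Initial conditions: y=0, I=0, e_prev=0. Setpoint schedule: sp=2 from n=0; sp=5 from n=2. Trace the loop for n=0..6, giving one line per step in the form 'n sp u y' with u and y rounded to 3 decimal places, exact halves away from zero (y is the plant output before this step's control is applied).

0 2 4.500 0.000
1 2 0.469 1.125
2 5 10.824 0.342
3 5 2.952 2.774
4 5 10.438 1.293
5 5 6.895 2.868
6 5 11.215 2.297

(exact arithmetic carried between steps; '≈' marks a value shown rounded to 6 d.p. or computed from one; I and e_prev carry over from the previous line; the table rounds u and y to 3 d.p., halves away from zero)
n=0: y=0, sp=2, e=sp−y=2; I=2, D=e−e_prev=2; u=1/2·2+1/2·2+5/4·2=4.5; next y=1/5·0+1/4·4.5=1.125
n=1: y=1.125, sp=2, e=sp−y=0.875; I=2.875, D=e−e_prev=-1.125; u=1/2·0.875+1/2·2.875+5/4·(-1.125)=0.46875; next y=1/5·1.125+1/4·0.46875≈0.342188
n=2: y≈0.342188, sp=5, e=sp−y≈4.657813; I≈7.532813, D=e−e_prev≈3.782813; u=1/2·4.657813+1/2·7.532813+5/4·3.782813≈10.823828; next y=1/5·0.342188+1/4·10.823828≈2.774395
n=3: y≈2.774395, sp=5, e=sp−y≈2.225605; I≈9.758418, D=e−e_prev≈-2.432207; u=1/2·2.225605+1/2·9.758418+5/4·(-2.432207)≈2.951753; next y=1/5·2.774395+1/4·2.951753≈1.292817
n=4: y≈1.292817, sp=5, e=sp−y≈3.707183; I≈13.465601, D=e−e_prev≈1.481577; u=1/2·3.707183+1/2·13.465601+5/4·1.481577≈10.438364; next y=1/5·1.292817+1/4·10.438364≈2.868154
n=5: y≈2.868154, sp=5, e=sp−y≈2.131846; I≈15.597447, D=e−e_prev≈-1.575337; u=1/2·2.131846+1/2·15.597447+5/4·(-1.575337)≈6.895475; next y=1/5·2.868154+1/4·6.895475≈2.297500
n=6: y≈2.297500, sp=5, e=sp−y≈2.702500; I≈18.299947, D=e−e_prev≈0.570655; u=1/2·2.702500+1/2·18.299947+5/4·0.570655≈11.214542; next y=1/5·2.297500+1/4·11.214542≈3.263135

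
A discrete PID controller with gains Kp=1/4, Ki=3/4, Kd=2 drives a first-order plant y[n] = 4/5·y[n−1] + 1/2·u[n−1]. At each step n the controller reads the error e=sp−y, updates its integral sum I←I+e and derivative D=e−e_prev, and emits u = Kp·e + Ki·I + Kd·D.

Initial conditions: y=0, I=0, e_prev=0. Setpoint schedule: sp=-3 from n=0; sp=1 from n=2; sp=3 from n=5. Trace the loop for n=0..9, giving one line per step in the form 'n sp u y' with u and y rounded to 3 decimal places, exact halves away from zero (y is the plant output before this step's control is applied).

0 -3 -9.000 0.000
1 -3 8.250 -4.500
2 1 -2.700 0.525
3 1 4.071 -0.930
4 1 -4.056 1.292
5 3 13.028 -0.995
6 3 -12.687 5.718
7 3 21.161 -1.769
8 3 -23.040 9.165
9 3 34.264 -4.188

(exact arithmetic carried between steps; '≈' marks a value shown rounded to 6 d.p. or computed from one; I and e_prev carry over from the previous line; the table rounds u and y to 3 d.p., halves away from zero)
n=0: y=0, sp=-3, e=sp−y=-3; I=-3, D=e−e_prev=-3; u=1/4·(-3)+3/4·(-3)+2·(-3)=-9; next y=4/5·0+1/2·(-9)=-4.5
n=1: y=-4.5, sp=-3, e=sp−y=1.5; I=-1.5, D=e−e_prev=4.5; u=1/4·1.5+3/4·(-1.5)+2·4.5=8.25; next y=4/5·(-4.5)+1/2·8.25=0.525
n=2: y=0.525, sp=1, e=sp−y=0.475; I=-1.025, D=e−e_prev=-1.025; u=1/4·0.475+3/4·(-1.025)+2·(-1.025)=-2.7; next y=4/5·0.525+1/2·(-2.7)=-0.93
n=3: y=-0.93, sp=1, e=sp−y=1.93; I=0.905, D=e−e_prev=1.455; u=1/4·1.93+3/4·0.905+2·1.455=4.07125; next y=4/5·(-0.93)+1/2·4.07125=1.291625
n=4: y=1.291625, sp=1, e=sp−y=-0.291625; I=0.613375, D=e−e_prev=-2.221625; u=1/4·(-0.291625)+3/4·0.613375+2·(-2.221625)=-4.056125; next y=4/5·1.291625+1/2·(-4.056125)≈-0.994763
n=5: y≈-0.994763, sp=3, e=sp−y≈3.994763; I≈4.608138, D=e−e_prev≈4.286388; u=1/4·3.994763+3/4·4.608138+2·4.286388≈13.027569; next y=4/5·(-0.994763)+1/2·13.027569≈5.717974
n=6: y≈5.717974, sp=3, e=sp−y≈-2.717974; I≈1.890163, D=e−e_prev≈-6.712737; u=1/4·(-2.717974)+3/4·1.890163+2·(-6.712737)≈-12.687345; next y=4/5·5.717974+1/2·(-12.687345)≈-1.769293
n=7: y=-1.769293, sp=3, e=sp−y=4.769293; I≈6.659456, D=e−e_prev≈7.487267; u=1/4·4.769293+3/4·6.659456+2·7.487267≈21.161450; next y=4/5·(-1.769293)+1/2·21.161450≈9.165291
n=8: y≈9.165291, sp=3, e=sp−y≈-6.165291; I≈0.494165, D=e−e_prev≈-10.934584; u=1/4·(-6.165291)+3/4·0.494165+2·(-10.934584)≈-23.039866; next y=4/5·9.165291+1/2·(-23.039866)≈-4.187700
n=9: y≈-4.187700, sp=3, e=sp−y≈7.187700; I≈7.681866, D=e−e_prev≈13.352991; u=1/4·7.187700+3/4·7.681866+2·13.352991≈34.264307; next y=4/5·(-4.187700)+1/2·34.264307≈13.781993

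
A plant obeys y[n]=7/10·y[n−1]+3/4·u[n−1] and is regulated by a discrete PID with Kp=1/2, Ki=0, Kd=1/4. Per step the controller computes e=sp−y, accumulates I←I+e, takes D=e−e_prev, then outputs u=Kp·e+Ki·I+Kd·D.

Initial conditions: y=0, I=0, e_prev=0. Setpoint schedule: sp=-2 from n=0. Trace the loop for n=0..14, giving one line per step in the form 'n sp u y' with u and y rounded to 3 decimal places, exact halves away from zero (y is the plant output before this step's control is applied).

(exact arithmetic carried between steps; '≈' marks a value shown rounded to 6 d.p. or computed from one; I and e_prev carry over from the previous line; the table rounds u and y to 3 d.p., halves away from zero)
n=0: y=0, sp=-2, e=sp−y=-2; I=-2, D=e−e_prev=-2; u=1/2·(-2)+0·(-2)+1/4·(-2)=-1.5; next y=7/10·0+3/4·(-1.5)=-1.125
n=1: y=-1.125, sp=-2, e=sp−y=-0.875; I=-2.875, D=e−e_prev=1.125; u=1/2·(-0.875)+0·(-2.875)+1/4·1.125=-0.15625; next y=7/10·(-1.125)+3/4·(-0.15625)≈-0.904688
n=2: y≈-0.904688, sp=-2, e=sp−y≈-1.095313; I≈-3.970313, D=e−e_prev≈-0.220313; u=1/2·(-1.095313)+0·(-3.970313)+1/4·(-0.220313)≈-0.602734; next y=7/10·(-0.904688)+3/4·(-0.602734)≈-1.085332
n=3: y≈-1.085332, sp=-2, e=sp−y≈-0.914668; I≈-4.884980, D=e−e_prev≈0.180645; u=1/2·(-0.914668)+0·(-4.884980)+1/4·0.180645≈-0.412173; next y=7/10·(-1.085332)+3/4·(-0.412173)≈-1.068862
n=4: y≈-1.068862, sp=-2, e=sp−y≈-0.931138; I≈-5.816118, D=e−e_prev≈-0.016470; u=1/2·(-0.931138)+0·(-5.816118)+1/4·(-0.016470)≈-0.469686; next y=7/10·(-1.068862)+3/4·(-0.469686)≈-1.100468
n=5: y≈-1.100468, sp=-2, e=sp−y≈-0.899532; I≈-6.715650, D=e−e_prev≈0.031606; u=1/2·(-0.899532)+0·(-6.715650)+1/4·0.031606≈-0.441864; next y=7/10·(-1.100468)+3/4·(-0.441864)≈-1.101726
n=6: y≈-1.101726, sp=-2, e=sp−y≈-0.898274; I≈-7.613924, D=e−e_prev≈0.001258; u=1/2·(-0.898274)+0·(-7.613924)+1/4·0.001258≈-0.448823; next y=7/10·(-1.101726)+3/4·(-0.448823)≈-1.107825
n=7: y≈-1.107825, sp=-2, e=sp−y≈-0.892175; I≈-8.506099, D=e−e_prev≈0.006099; u=1/2·(-0.892175)+0·(-8.506099)+1/4·0.006099≈-0.444563; next y=7/10·(-1.107825)+3/4·(-0.444563)≈-1.108900
n=8: y≈-1.108900, sp=-2, e=sp−y≈-0.891100; I≈-9.397199, D=e−e_prev≈0.001074; u=1/2·(-0.891100)+0·(-9.397199)+1/4·0.001074≈-0.445282; next y=7/10·(-1.108900)+3/4·(-0.445282)≈-1.110191
n=9: y≈-1.110191, sp=-2, e=sp−y≈-0.889809; I≈-10.287008, D=e−e_prev≈0.001291; u=1/2·(-0.889809)+0·(-10.287008)+1/4·0.001291≈-0.444582; next y=7/10·(-1.110191)+3/4·(-0.444582)≈-1.110570
n=10: y≈-1.110570, sp=-2, e=sp−y≈-0.889430; I≈-11.176439, D=e−e_prev≈0.000379; u=1/2·(-0.889430)+0·(-11.176439)+1/4·0.000379≈-0.444620; next y=7/10·(-1.110570)+3/4·(-0.444620)≈-1.110864
n=11: y≈-1.110864, sp=-2, e=sp−y≈-0.889136; I≈-12.065574, D=e−e_prev≈0.000294; u=1/2·(-0.889136)+0·(-12.065574)+1/4·0.000294≈-0.444494; next y=7/10·(-1.110864)+3/4·(-0.444494)≈-1.110976
n=12: y≈-1.110976, sp=-2, e=sp−y≈-0.889024; I≈-12.954599, D=e−e_prev≈0.000112; u=1/2·(-0.889024)+0·(-12.954599)+1/4·0.000112≈-0.444484; next y=7/10·(-1.110976)+3/4·(-0.444484)≈-1.111046
n=13: y≈-1.111046, sp=-2, e=sp−y≈-0.888954; I≈-13.843553, D=e−e_prev≈0.000071; u=1/2·(-0.888954)+0·(-13.843553)+1/4·0.000071≈-0.444459; next y=7/10·(-1.111046)+3/4·(-0.444459)≈-1.111077
n=14: y≈-1.111077, sp=-2, e=sp−y≈-0.888923; I≈-14.732476, D=e−e_prev≈0.000031; u=1/2·(-0.888923)+0·(-14.732476)+1/4·0.000031≈-0.444454; next y=7/10·(-1.111077)+3/4·(-0.444454)≈-1.111094

0 -2 -1.500 0.000
1 -2 -0.156 -1.125
2 -2 -0.603 -0.905
3 -2 -0.412 -1.085
4 -2 -0.470 -1.069
5 -2 -0.442 -1.100
6 -2 -0.449 -1.102
7 -2 -0.445 -1.108
8 -2 -0.445 -1.109
9 -2 -0.445 -1.110
10 -2 -0.445 -1.111
11 -2 -0.444 -1.111
12 -2 -0.444 -1.111
13 -2 -0.444 -1.111
14 -2 -0.444 -1.111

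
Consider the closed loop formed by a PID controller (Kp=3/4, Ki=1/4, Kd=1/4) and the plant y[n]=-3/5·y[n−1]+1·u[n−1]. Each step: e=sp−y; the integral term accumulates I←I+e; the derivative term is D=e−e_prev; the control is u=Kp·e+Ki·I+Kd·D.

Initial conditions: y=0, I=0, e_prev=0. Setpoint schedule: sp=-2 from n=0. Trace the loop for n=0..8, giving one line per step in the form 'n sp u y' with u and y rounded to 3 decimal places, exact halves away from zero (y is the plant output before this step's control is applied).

(exact arithmetic carried between steps; '≈' marks a value shown rounded to 6 d.p. or computed from one; I and e_prev carry over from the previous line; the table rounds u and y to 3 d.p., halves away from zero)
n=0: y=0, sp=-2, e=sp−y=-2; I=-2, D=e−e_prev=-2; u=3/4·(-2)+1/4·(-2)+1/4·(-2)=-2.5; next y=-3/5·0+1·(-2.5)=-2.5
n=1: y=-2.5, sp=-2, e=sp−y=0.5; I=-1.5, D=e−e_prev=2.5; u=3/4·0.5+1/4·(-1.5)+1/4·2.5=0.625; next y=-3/5·(-2.5)+1·0.625=2.125
n=2: y=2.125, sp=-2, e=sp−y=-4.125; I=-5.625, D=e−e_prev=-4.625; u=3/4·(-4.125)+1/4·(-5.625)+1/4·(-4.625)=-5.65625; next y=-3/5·2.125+1·(-5.65625)=-6.93125
n=3: y=-6.93125, sp=-2, e=sp−y=4.93125; I=-0.69375, D=e−e_prev=9.05625; u=3/4·4.93125+1/4·(-0.69375)+1/4·9.05625≈5.789063; next y=-3/5·(-6.93125)+1·5.789063≈9.947813
n=4: y≈9.947813, sp=-2, e=sp−y≈-11.947813; I≈-12.641563, D=e−e_prev≈-16.879063; u=3/4·(-11.947813)+1/4·(-12.641563)+1/4·(-16.879063)≈-16.341016; next y=-3/5·9.947813+1·(-16.341016)≈-22.309703
n=5: y≈-22.309703, sp=-2, e=sp−y≈20.309703; I≈7.668141, D=e−e_prev≈32.257516; u=3/4·20.309703+1/4·7.668141+1/4·32.257516≈25.213691; next y=-3/5·(-22.309703)+1·25.213691≈38.599513
n=6: y≈38.599513, sp=-2, e=sp−y≈-40.599513; I≈-32.931373, D=e−e_prev≈-60.909216; u=3/4·(-40.599513)+1/4·(-32.931373)+1/4·(-60.909216)≈-53.909782; next y=-3/5·38.599513+1·(-53.909782)≈-77.069490
n=7: y≈-77.069490, sp=-2, e=sp−y≈75.069490; I≈42.138118, D=e−e_prev≈115.669003; u=3/4·75.069490+1/4·42.138118+1/4·115.669003≈95.753898; next y=-3/5·(-77.069490)+1·95.753898≈141.995592
n=8: y≈141.995592, sp=-2, e=sp−y≈-143.995592; I≈-101.857474, D=e−e_prev≈-219.065082; u=3/4·(-143.995592)+1/4·(-101.857474)+1/4·(-219.065082)≈-188.227333; next y=-3/5·141.995592+1·(-188.227333)≈-273.424688

0 -2 -2.500 0.000
1 -2 0.625 -2.500
2 -2 -5.656 2.125
3 -2 5.789 -6.931
4 -2 -16.341 9.948
5 -2 25.214 -22.310
6 -2 -53.910 38.600
7 -2 95.754 -77.069
8 -2 -188.227 141.996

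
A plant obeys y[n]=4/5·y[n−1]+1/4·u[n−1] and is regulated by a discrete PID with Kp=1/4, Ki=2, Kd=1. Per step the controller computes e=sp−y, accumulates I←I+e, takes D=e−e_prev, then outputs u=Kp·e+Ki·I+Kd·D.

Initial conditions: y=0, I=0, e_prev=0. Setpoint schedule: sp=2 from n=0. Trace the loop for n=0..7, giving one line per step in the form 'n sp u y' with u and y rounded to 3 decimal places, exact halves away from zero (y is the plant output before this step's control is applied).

(exact arithmetic carried between steps; '≈' marks a value shown rounded to 6 d.p. or computed from one; I and e_prev carry over from the previous line; the table rounds u and y to 3 d.p., halves away from zero)
n=0: y=0, sp=2, e=sp−y=2; I=2, D=e−e_prev=2; u=1/4·2+2·2+1·2=6.5; next y=4/5·0+1/4·6.5=1.625
n=1: y=1.625, sp=2, e=sp−y=0.375; I=2.375, D=e−e_prev=-1.625; u=1/4·0.375+2·2.375+1·(-1.625)=3.21875; next y=4/5·1.625+1/4·3.21875≈2.104688
n=2: y≈2.104688, sp=2, e=sp−y≈-0.104688; I≈2.270313, D=e−e_prev≈-0.479688; u=1/4·(-0.104688)+2·2.270313+1·(-0.479688)≈4.034766; next y=4/5·2.104688+1/4·4.034766≈2.692441
n=3: y≈2.692441, sp=2, e=sp−y≈-0.692441; I≈1.577871, D=e−e_prev≈-0.587754; u=1/4·(-0.692441)+2·1.577871+1·(-0.587754)≈2.394878; next y=4/5·2.692441+1/4·2.394878≈2.752673
n=4: y≈2.752673, sp=2, e=sp−y≈-0.752673; I≈0.825198, D=e−e_prev≈-0.060231; u=1/4·(-0.752673)+2·0.825198+1·(-0.060231)≈1.401998; next y=4/5·2.752673+1/4·1.401998≈2.552637
n=5: y≈2.552637, sp=2, e=sp−y≈-0.552637; I≈0.272561, D=e−e_prev≈0.200035; u=1/4·(-0.552637)+2·0.272561+1·0.200035≈0.606998; next y=4/5·2.552637+1/4·0.606998≈2.193859
n=6: y≈2.193859, sp=2, e=sp−y≈-0.193859; I≈0.078702, D=e−e_prev≈0.358778; u=1/4·(-0.193859)+2·0.078702+1·0.358778≈0.467716; next y=4/5·2.193859+1/4·0.467716≈1.872017
n=7: y≈1.872017, sp=2, e=sp−y≈0.127983; I≈0.206685, D=e−e_prev≈0.321843; u=1/4·0.127983+2·0.206685+1·0.321843≈0.767209; next y=4/5·1.872017+1/4·0.767209≈1.689415

0 2 6.500 0.000
1 2 3.219 1.625
2 2 4.035 2.105
3 2 2.395 2.692
4 2 1.402 2.753
5 2 0.607 2.553
6 2 0.468 2.194
7 2 0.767 1.872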